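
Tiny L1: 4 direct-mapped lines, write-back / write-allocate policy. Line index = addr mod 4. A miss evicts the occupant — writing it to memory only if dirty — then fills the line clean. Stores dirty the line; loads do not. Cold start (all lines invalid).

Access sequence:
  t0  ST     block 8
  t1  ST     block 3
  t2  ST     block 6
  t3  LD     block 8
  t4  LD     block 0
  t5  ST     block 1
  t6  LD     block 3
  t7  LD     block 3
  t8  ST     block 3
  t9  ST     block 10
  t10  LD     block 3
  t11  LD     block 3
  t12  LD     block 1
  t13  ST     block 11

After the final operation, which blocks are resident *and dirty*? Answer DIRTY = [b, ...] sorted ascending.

DIRTY = [1, 10, 11]

0: W B8 → L0 miss [D]
1: W B3 → L3 miss [D]
2: W B6 → L2 miss [D]
3: R B8 → L0 hit [D]
4: R B0 → L0 miss wb→B8 [-]
5: W B1 → L1 miss [D]
6: R B3 → L3 hit [D]
7: R B3 → L3 hit [D]
8: W B3 → L3 hit [D]
9: W B10 → L2 miss wb→B6 [D]
10: R B3 → L3 hit [D]
11: R B3 → L3 hit [D]
12: R B1 → L1 hit [D]
13: W B11 → L3 miss wb→B3 [D]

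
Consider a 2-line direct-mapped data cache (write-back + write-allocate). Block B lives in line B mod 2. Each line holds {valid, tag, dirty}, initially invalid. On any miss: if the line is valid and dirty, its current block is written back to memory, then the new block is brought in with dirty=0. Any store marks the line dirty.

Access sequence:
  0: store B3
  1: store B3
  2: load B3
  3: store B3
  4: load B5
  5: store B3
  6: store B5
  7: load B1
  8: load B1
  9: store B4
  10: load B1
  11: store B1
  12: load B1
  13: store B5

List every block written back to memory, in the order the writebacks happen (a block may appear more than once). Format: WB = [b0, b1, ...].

0: W B3 → L1 miss [D]
1: W B3 → L1 hit [D]
2: R B3 → L1 hit [D]
3: W B3 → L1 hit [D]
4: R B5 → L1 miss wb→B3 [-]
5: W B3 → L1 miss [D]
6: W B5 → L1 miss wb→B3 [D]
7: R B1 → L1 miss wb→B5 [-]
8: R B1 → L1 hit [-]
9: W B4 → L0 miss [D]
10: R B1 → L1 hit [-]
11: W B1 → L1 hit [D]
12: R B1 → L1 hit [D]
13: W B5 → L1 miss wb→B1 [D]

WB = [3, 3, 5, 1]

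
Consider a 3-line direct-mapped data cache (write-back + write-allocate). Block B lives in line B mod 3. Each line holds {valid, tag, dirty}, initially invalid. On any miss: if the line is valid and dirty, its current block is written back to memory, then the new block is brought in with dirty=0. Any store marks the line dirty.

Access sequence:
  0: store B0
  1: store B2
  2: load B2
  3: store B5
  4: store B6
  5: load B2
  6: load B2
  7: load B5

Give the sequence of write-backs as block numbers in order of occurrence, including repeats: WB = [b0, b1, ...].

  0 | W B0 → L0 miss [D]
  1 | W B2 → L2 miss [D]
  2 | R B2 → L2 hit [D]
  3 | W B5 → L2 miss wb→B2 [D]
  4 | W B6 → L0 miss wb→B0 [D]
  5 | R B2 → L2 miss wb→B5 [-]
  6 | R B2 → L2 hit [-]
  7 | R B5 → L2 miss [-]

WB = [2, 0, 5]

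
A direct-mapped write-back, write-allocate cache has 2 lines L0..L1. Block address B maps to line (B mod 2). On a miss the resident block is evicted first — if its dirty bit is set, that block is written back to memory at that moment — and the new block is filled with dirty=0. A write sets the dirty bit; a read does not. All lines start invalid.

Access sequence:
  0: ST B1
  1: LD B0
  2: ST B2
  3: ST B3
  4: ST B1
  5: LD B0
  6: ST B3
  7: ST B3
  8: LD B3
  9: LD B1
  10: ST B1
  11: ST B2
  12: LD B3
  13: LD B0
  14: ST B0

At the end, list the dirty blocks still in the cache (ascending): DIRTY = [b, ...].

  0 | W B1 → L1 miss [D]
  1 | R B0 → L0 miss [-]
  2 | W B2 → L0 miss [D]
  3 | W B3 → L1 miss wb→B1 [D]
  4 | W B1 → L1 miss wb→B3 [D]
  5 | R B0 → L0 miss wb→B2 [-]
  6 | W B3 → L1 miss wb→B1 [D]
  7 | W B3 → L1 hit [D]
  8 | R B3 → L1 hit [D]
  9 | R B1 → L1 miss wb→B3 [-]
  10 | W B1 → L1 hit [D]
  11 | W B2 → L0 miss [D]
  12 | R B3 → L1 miss wb→B1 [-]
  13 | R B0 → L0 miss wb→B2 [-]
  14 | W B0 → L0 hit [D]

DIRTY = [0]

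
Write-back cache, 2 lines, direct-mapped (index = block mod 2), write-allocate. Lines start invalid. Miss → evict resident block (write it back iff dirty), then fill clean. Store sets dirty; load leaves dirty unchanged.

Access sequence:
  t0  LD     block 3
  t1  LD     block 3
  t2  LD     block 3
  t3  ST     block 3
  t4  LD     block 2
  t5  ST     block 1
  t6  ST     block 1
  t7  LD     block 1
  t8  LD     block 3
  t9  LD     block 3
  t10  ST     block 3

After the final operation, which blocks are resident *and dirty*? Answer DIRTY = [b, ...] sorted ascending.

0: R B3 -> L1 miss  d=-]
1: R B3 -> L1 hit  d=-]
2: R B3 -> L1 hit  d=-]
3: W B3 -> L1 hit  d=D]
4: R B2 -> L0 miss  d=-]
5: W B1 -> L1 miss wb->B3  d=D]
6: W B1 -> L1 hit  d=D]
7: R B1 -> L1 hit  d=D]
8: R B3 -> L1 miss wb->B1  d=-]
9: R B3 -> L1 hit  d=-]
10: W B3 -> L1 hit  d=D]

DIRTY = [3]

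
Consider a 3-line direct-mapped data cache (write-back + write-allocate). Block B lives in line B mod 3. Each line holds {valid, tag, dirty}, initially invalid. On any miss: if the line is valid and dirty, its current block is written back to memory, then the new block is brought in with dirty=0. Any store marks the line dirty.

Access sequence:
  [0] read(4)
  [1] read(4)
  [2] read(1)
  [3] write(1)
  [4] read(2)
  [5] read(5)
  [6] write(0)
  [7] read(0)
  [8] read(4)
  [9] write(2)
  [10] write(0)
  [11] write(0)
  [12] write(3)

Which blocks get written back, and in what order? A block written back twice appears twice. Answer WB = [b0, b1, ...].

WB = [1, 0]

0: R B4 -> L1 miss  d=-]
1: R B4 -> L1 hit  d=-]
2: R B1 -> L1 miss  d=-]
3: W B1 -> L1 hit  d=D]
4: R B2 -> L2 miss  d=-]
5: R B5 -> L2 miss  d=-]
6: W B0 -> L0 miss  d=D]
7: R B0 -> L0 hit  d=D]
8: R B4 -> L1 miss wb->B1  d=-]
9: W B2 -> L2 miss  d=D]
10: W B0 -> L0 hit  d=D]
11: W B0 -> L0 hit  d=D]
12: W B3 -> L0 miss wb->B0  d=D]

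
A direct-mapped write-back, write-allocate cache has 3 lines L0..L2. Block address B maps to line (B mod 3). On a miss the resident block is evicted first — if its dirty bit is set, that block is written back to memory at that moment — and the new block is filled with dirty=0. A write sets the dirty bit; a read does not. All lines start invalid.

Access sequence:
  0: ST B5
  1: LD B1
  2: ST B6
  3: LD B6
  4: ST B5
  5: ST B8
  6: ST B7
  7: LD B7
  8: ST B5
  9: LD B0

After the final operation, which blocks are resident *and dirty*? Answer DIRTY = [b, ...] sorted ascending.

DIRTY = [5, 7]

0: W B5 -> L2 miss  d=D]
1: R B1 -> L1 miss  d=-]
2: W B6 -> L0 miss  d=D]
3: R B6 -> L0 hit  d=D]
4: W B5 -> L2 hit  d=D]
5: W B8 -> L2 miss wb->B5  d=D]
6: W B7 -> L1 miss  d=D]
7: R B7 -> L1 hit  d=D]
8: W B5 -> L2 miss wb->B8  d=D]
9: R B0 -> L0 miss wb->B6  d=-]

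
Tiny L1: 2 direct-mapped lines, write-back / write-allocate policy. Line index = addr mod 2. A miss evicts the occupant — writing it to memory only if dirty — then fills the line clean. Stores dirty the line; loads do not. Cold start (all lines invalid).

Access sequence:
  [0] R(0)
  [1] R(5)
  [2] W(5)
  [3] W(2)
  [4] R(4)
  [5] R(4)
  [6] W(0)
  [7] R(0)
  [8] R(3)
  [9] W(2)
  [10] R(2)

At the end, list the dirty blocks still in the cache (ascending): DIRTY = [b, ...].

DIRTY = [2]

0: R B0 -> L0 miss  d=-]
1: R B5 -> L1 miss  d=-]
2: W B5 -> L1 hit  d=D]
3: W B2 -> L0 miss  d=D]
4: R B4 -> L0 miss wb->B2  d=-]
5: R B4 -> L0 hit  d=-]
6: W B0 -> L0 miss  d=D]
7: R B0 -> L0 hit  d=D]
8: R B3 -> L1 miss wb->B5  d=-]
9: W B2 -> L0 miss wb->B0  d=D]
10: R B2 -> L0 hit  d=D]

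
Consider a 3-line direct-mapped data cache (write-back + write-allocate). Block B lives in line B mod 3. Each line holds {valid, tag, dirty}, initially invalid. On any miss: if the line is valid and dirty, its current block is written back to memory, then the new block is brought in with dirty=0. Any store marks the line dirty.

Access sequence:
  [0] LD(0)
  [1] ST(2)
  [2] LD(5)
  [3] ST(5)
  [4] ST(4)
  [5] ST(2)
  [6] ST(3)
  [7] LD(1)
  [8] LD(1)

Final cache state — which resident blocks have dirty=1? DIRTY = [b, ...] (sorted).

DIRTY = [2, 3]

0: R B0 → L0 miss [-]
1: W B2 → L2 miss [D]
2: R B5 → L2 miss wb→B2 [-]
3: W B5 → L2 hit [D]
4: W B4 → L1 miss [D]
5: W B2 → L2 miss wb→B5 [D]
6: W B3 → L0 miss [D]
7: R B1 → L1 miss wb→B4 [-]
8: R B1 → L1 hit [-]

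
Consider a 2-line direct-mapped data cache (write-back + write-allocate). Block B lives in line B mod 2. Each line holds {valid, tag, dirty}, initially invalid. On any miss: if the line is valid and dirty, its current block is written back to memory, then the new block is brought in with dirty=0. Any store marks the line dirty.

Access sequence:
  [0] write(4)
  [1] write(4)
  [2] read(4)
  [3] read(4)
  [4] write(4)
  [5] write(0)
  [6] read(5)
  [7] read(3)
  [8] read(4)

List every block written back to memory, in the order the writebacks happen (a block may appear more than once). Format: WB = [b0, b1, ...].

WB = [4, 0]

  0 | W B4 → L0 miss [D]
  1 | W B4 → L0 hit [D]
  2 | R B4 → L0 hit [D]
  3 | R B4 → L0 hit [D]
  4 | W B4 → L0 hit [D]
  5 | W B0 → L0 miss wb→B4 [D]
  6 | R B5 → L1 miss [-]
  7 | R B3 → L1 miss [-]
  8 | R B4 → L0 miss wb→B0 [-]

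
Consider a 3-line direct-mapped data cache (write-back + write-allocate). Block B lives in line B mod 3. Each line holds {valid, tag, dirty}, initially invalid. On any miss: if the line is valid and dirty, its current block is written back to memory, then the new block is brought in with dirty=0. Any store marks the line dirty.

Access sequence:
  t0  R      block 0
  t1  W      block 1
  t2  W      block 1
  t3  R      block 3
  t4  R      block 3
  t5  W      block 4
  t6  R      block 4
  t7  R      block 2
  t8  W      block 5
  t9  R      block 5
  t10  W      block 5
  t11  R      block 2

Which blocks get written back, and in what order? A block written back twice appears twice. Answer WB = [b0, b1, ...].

0: R B0 → L0 miss [-]
1: W B1 → L1 miss [D]
2: W B1 → L1 hit [D]
3: R B3 → L0 miss [-]
4: R B3 → L0 hit [-]
5: W B4 → L1 miss wb→B1 [D]
6: R B4 → L1 hit [D]
7: R B2 → L2 miss [-]
8: W B5 → L2 miss [D]
9: R B5 → L2 hit [D]
10: W B5 → L2 hit [D]
11: R B2 → L2 miss wb→B5 [-]

WB = [1, 5]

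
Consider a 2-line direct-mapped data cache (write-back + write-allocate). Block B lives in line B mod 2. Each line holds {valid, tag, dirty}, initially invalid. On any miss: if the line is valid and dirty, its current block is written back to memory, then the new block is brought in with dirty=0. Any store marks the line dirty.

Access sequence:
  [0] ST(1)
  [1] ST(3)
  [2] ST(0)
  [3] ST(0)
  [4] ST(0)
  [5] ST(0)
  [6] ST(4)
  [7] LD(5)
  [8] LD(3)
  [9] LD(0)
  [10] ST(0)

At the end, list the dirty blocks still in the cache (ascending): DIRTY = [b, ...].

0: W B1 → L1 miss [D]
1: W B3 → L1 miss wb→B1 [D]
2: W B0 → L0 miss [D]
3: W B0 → L0 hit [D]
4: W B0 → L0 hit [D]
5: W B0 → L0 hit [D]
6: W B4 → L0 miss wb→B0 [D]
7: R B5 → L1 miss wb→B3 [-]
8: R B3 → L1 miss [-]
9: R B0 → L0 miss wb→B4 [-]
10: W B0 → L0 hit [D]

DIRTY = [0]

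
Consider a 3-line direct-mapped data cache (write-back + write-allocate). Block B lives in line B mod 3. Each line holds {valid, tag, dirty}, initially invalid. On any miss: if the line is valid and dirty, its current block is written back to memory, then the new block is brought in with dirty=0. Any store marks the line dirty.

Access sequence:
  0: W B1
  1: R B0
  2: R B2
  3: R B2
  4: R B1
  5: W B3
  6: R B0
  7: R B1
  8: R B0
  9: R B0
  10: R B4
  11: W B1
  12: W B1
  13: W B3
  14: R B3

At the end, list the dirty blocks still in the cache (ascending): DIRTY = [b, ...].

DIRTY = [1, 3]

0: W B1 → L1 miss [D]
1: R B0 → L0 miss [-]
2: R B2 → L2 miss [-]
3: R B2 → L2 hit [-]
4: R B1 → L1 hit [D]
5: W B3 → L0 miss [D]
6: R B0 → L0 miss wb→B3 [-]
7: R B1 → L1 hit [D]
8: R B0 → L0 hit [-]
9: R B0 → L0 hit [-]
10: R B4 → L1 miss wb→B1 [-]
11: W B1 → L1 miss [D]
12: W B1 → L1 hit [D]
13: W B3 → L0 miss [D]
14: R B3 → L0 hit [D]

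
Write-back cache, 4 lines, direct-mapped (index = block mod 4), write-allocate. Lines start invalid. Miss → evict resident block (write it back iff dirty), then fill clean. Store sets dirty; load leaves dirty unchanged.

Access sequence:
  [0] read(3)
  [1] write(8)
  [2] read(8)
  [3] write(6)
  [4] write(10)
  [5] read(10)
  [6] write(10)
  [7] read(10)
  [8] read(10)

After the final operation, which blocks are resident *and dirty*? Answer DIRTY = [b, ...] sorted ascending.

  0 | R B3 → L3 miss [-]
  1 | W B8 → L0 miss [D]
  2 | R B8 → L0 hit [D]
  3 | W B6 → L2 miss [D]
  4 | W B10 → L2 miss wb→B6 [D]
  5 | R B10 → L2 hit [D]
  6 | W B10 → L2 hit [D]
  7 | R B10 → L2 hit [D]
  8 | R B10 → L2 hit [D]

DIRTY = [8, 10]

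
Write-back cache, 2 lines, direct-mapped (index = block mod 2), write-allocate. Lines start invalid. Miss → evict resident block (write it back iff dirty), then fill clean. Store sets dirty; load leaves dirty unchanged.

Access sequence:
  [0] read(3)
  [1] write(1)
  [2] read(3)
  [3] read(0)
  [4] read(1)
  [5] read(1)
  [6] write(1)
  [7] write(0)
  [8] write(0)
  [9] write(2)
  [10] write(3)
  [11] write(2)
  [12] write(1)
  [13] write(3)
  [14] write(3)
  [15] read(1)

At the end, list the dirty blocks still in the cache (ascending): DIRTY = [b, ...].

0: R B3 → L1 miss [-]
1: W B1 → L1 miss [D]
2: R B3 → L1 miss wb→B1 [-]
3: R B0 → L0 miss [-]
4: R B1 → L1 miss [-]
5: R B1 → L1 hit [-]
6: W B1 → L1 hit [D]
7: W B0 → L0 hit [D]
8: W B0 → L0 hit [D]
9: W B2 → L0 miss wb→B0 [D]
10: W B3 → L1 miss wb→B1 [D]
11: W B2 → L0 hit [D]
12: W B1 → L1 miss wb→B3 [D]
13: W B3 → L1 miss wb→B1 [D]
14: W B3 → L1 hit [D]
15: R B1 → L1 miss wb→B3 [-]

DIRTY = [2]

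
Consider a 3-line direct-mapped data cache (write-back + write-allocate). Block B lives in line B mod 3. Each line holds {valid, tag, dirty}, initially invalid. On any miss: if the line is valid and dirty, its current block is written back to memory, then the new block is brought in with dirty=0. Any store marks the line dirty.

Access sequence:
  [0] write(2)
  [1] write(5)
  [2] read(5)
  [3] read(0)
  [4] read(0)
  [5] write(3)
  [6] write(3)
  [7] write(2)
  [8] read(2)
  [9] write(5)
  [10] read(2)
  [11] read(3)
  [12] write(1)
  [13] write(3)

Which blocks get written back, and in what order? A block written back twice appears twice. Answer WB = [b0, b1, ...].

  0 | W B2 → L2 miss [D]
  1 | W B5 → L2 miss wb→B2 [D]
  2 | R B5 → L2 hit [D]
  3 | R B0 → L0 miss [-]
  4 | R B0 → L0 hit [-]
  5 | W B3 → L0 miss [D]
  6 | W B3 → L0 hit [D]
  7 | W B2 → L2 miss wb→B5 [D]
  8 | R B2 → L2 hit [D]
  9 | W B5 → L2 miss wb→B2 [D]
  10 | R B2 → L2 miss wb→B5 [-]
  11 | R B3 → L0 hit [D]
  12 | W B1 → L1 miss [D]
  13 | W B3 → L0 hit [D]

WB = [2, 5, 2, 5]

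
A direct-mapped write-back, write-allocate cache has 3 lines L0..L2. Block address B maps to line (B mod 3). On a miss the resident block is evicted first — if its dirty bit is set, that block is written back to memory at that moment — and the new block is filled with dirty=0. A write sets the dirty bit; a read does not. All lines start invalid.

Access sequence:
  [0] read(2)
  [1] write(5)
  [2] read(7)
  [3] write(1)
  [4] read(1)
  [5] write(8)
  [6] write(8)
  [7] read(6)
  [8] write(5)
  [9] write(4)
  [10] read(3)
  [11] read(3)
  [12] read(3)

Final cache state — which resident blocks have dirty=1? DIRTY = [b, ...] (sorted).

0: R B2 → L2 miss [-]
1: W B5 → L2 miss [D]
2: R B7 → L1 miss [-]
3: W B1 → L1 miss [D]
4: R B1 → L1 hit [D]
5: W B8 → L2 miss wb→B5 [D]
6: W B8 → L2 hit [D]
7: R B6 → L0 miss [-]
8: W B5 → L2 miss wb→B8 [D]
9: W B4 → L1 miss wb→B1 [D]
10: R B3 → L0 miss [-]
11: R B3 → L0 hit [-]
12: R B3 → L0 hit [-]

DIRTY = [4, 5]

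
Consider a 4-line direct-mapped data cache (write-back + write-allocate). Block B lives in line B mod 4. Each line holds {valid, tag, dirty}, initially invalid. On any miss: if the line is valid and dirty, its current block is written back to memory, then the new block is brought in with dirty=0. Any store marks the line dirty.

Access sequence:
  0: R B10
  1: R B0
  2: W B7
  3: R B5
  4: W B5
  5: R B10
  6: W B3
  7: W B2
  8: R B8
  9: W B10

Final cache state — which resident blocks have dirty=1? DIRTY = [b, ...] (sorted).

DIRTY = [3, 5, 10]

  0 | R B10 → L2 miss [-]
  1 | R B0 → L0 miss [-]
  2 | W B7 → L3 miss [D]
  3 | R B5 → L1 miss [-]
  4 | W B5 → L1 hit [D]
  5 | R B10 → L2 hit [-]
  6 | W B3 → L3 miss wb→B7 [D]
  7 | W B2 → L2 miss [D]
  8 | R B8 → L0 miss [-]
  9 | W B10 → L2 miss wb→B2 [D]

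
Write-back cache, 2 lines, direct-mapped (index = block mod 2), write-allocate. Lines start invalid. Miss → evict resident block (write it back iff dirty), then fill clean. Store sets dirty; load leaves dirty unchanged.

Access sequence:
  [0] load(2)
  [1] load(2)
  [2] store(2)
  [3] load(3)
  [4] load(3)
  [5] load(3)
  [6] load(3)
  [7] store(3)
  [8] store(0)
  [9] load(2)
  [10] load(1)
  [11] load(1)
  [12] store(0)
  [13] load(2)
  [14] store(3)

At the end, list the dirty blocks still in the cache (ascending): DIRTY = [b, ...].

0: R B2 → L0 miss [-]
1: R B2 → L0 hit [-]
2: W B2 → L0 hit [D]
3: R B3 → L1 miss [-]
4: R B3 → L1 hit [-]
5: R B3 → L1 hit [-]
6: R B3 → L1 hit [-]
7: W B3 → L1 hit [D]
8: W B0 → L0 miss wb→B2 [D]
9: R B2 → L0 miss wb→B0 [-]
10: R B1 → L1 miss wb→B3 [-]
11: R B1 → L1 hit [-]
12: W B0 → L0 miss [D]
13: R B2 → L0 miss wb→B0 [-]
14: W B3 → L1 miss [D]

DIRTY = [3]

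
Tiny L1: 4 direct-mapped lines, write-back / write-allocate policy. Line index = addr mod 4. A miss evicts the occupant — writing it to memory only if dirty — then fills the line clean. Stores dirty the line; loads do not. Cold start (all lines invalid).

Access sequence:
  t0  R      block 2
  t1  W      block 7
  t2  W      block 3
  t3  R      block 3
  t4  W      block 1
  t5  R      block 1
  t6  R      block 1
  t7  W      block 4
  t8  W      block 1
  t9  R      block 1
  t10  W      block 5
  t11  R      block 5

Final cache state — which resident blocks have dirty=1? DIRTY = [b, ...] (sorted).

DIRTY = [3, 4, 5]

0: R B2 -> L2 miss  d=-]
1: W B7 -> L3 miss  d=D]
2: W B3 -> L3 miss wb->B7  d=D]
3: R B3 -> L3 hit  d=D]
4: W B1 -> L1 miss  d=D]
5: R B1 -> L1 hit  d=D]
6: R B1 -> L1 hit  d=D]
7: W B4 -> L0 miss  d=D]
8: W B1 -> L1 hit  d=D]
9: R B1 -> L1 hit  d=D]
10: W B5 -> L1 miss wb->B1  d=D]
11: R B5 -> L1 hit  d=D]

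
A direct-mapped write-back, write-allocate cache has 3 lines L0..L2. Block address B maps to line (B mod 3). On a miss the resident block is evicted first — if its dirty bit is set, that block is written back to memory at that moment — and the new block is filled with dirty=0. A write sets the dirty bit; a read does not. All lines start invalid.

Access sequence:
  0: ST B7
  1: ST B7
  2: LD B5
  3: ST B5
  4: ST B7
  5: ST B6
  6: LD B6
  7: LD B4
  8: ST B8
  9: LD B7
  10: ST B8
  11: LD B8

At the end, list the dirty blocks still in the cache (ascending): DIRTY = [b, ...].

  0 | W B7 → L1 miss [D]
  1 | W B7 → L1 hit [D]
  2 | R B5 → L2 miss [-]
  3 | W B5 → L2 hit [D]
  4 | W B7 → L1 hit [D]
  5 | W B6 → L0 miss [D]
  6 | R B6 → L0 hit [D]
  7 | R B4 → L1 miss wb→B7 [-]
  8 | W B8 → L2 miss wb→B5 [D]
  9 | R B7 → L1 miss [-]
  10 | W B8 → L2 hit [D]
  11 | R B8 → L2 hit [D]

DIRTY = [6, 8]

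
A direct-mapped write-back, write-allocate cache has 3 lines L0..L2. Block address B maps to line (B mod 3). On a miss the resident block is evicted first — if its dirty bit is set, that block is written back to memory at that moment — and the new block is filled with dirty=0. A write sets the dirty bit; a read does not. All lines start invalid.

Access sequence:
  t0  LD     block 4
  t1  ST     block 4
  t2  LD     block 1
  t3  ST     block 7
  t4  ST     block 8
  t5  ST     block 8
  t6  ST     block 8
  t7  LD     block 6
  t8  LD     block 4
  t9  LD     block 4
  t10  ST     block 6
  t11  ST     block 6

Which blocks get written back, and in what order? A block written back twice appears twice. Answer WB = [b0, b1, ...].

WB = [4, 7]

0: R B4 -> L1 miss  d=-]
1: W B4 -> L1 hit  d=D]
2: R B1 -> L1 miss wb->B4  d=-]
3: W B7 -> L1 miss  d=D]
4: W B8 -> L2 miss  d=D]
5: W B8 -> L2 hit  d=D]
6: W B8 -> L2 hit  d=D]
7: R B6 -> L0 miss  d=-]
8: R B4 -> L1 miss wb->B7  d=-]
9: R B4 -> L1 hit  d=-]
10: W B6 -> L0 hit  d=D]
11: W B6 -> L0 hit  d=D]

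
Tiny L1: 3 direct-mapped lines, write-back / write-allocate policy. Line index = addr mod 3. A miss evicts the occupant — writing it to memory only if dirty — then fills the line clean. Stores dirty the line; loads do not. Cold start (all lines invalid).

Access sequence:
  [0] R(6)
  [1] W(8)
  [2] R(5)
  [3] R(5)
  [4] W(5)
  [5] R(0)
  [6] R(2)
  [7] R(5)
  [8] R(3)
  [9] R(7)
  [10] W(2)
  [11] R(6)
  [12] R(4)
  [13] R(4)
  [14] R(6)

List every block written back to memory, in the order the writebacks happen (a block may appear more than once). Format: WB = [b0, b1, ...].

WB = [8, 5]

0: R B6 -> L0 miss  d=-]
1: W B8 -> L2 miss  d=D]
2: R B5 -> L2 miss wb->B8  d=-]
3: R B5 -> L2 hit  d=-]
4: W B5 -> L2 hit  d=D]
5: R B0 -> L0 miss  d=-]
6: R B2 -> L2 miss wb->B5  d=-]
7: R B5 -> L2 miss  d=-]
8: R B3 -> L0 miss  d=-]
9: R B7 -> L1 miss  d=-]
10: W B2 -> L2 miss  d=D]
11: R B6 -> L0 miss  d=-]
12: R B4 -> L1 miss  d=-]
13: R B4 -> L1 hit  d=-]
14: R B6 -> L0 hit  d=-]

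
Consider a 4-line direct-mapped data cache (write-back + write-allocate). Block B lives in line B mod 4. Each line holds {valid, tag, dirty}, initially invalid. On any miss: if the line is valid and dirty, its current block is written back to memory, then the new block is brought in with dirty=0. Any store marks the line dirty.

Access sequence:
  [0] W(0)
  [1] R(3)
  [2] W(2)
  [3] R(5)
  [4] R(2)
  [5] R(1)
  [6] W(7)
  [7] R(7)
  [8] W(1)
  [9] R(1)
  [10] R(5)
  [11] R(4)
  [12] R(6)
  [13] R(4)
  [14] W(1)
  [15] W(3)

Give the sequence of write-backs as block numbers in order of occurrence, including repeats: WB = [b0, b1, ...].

  0 | W B0 → L0 miss [D]
  1 | R B3 → L3 miss [-]
  2 | W B2 → L2 miss [D]
  3 | R B5 → L1 miss [-]
  4 | R B2 → L2 hit [D]
  5 | R B1 → L1 miss [-]
  6 | W B7 → L3 miss [D]
  7 | R B7 → L3 hit [D]
  8 | W B1 → L1 hit [D]
  9 | R B1 → L1 hit [D]
  10 | R B5 → L1 miss wb→B1 [-]
  11 | R B4 → L0 miss wb→B0 [-]
  12 | R B6 → L2 miss wb→B2 [-]
  13 | R B4 → L0 hit [-]
  14 | W B1 → L1 miss [D]
  15 | W B3 → L3 miss wb→B7 [D]

WB = [1, 0, 2, 7]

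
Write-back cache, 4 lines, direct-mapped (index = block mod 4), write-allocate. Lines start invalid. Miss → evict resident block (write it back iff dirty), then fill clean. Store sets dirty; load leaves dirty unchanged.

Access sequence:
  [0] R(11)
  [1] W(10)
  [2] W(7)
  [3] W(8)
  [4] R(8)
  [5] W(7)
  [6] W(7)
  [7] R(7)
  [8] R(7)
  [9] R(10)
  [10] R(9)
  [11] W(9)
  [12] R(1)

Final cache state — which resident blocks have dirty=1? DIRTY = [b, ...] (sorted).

0: R B11 → L3 miss [-]
1: W B10 → L2 miss [D]
2: W B7 → L3 miss [D]
3: W B8 → L0 miss [D]
4: R B8 → L0 hit [D]
5: W B7 → L3 hit [D]
6: W B7 → L3 hit [D]
7: R B7 → L3 hit [D]
8: R B7 → L3 hit [D]
9: R B10 → L2 hit [D]
10: R B9 → L1 miss [-]
11: W B9 → L1 hit [D]
12: R B1 → L1 miss wb→B9 [-]

DIRTY = [7, 8, 10]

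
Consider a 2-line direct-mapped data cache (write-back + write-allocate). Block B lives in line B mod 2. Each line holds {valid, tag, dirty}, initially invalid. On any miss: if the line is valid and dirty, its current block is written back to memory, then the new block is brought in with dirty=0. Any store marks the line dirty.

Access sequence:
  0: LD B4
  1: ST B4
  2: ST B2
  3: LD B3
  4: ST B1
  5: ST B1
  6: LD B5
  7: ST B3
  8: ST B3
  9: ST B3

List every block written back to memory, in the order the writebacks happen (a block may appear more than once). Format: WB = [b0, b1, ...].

WB = [4, 1]

0: R B4 → L0 miss [-]
1: W B4 → L0 hit [D]
2: W B2 → L0 miss wb→B4 [D]
3: R B3 → L1 miss [-]
4: W B1 → L1 miss [D]
5: W B1 → L1 hit [D]
6: R B5 → L1 miss wb→B1 [-]
7: W B3 → L1 miss [D]
8: W B3 → L1 hit [D]
9: W B3 → L1 hit [D]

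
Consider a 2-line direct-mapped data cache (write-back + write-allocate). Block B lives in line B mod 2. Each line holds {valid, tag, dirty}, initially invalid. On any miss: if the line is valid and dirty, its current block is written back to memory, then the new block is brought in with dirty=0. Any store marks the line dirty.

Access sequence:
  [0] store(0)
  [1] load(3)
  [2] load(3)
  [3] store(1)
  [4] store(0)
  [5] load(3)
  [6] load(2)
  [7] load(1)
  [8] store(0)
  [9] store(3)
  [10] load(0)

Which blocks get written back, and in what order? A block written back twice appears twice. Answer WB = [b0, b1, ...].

0: W B0 -> L0 miss  d=D]
1: R B3 -> L1 miss  d=-]
2: R B3 -> L1 hit  d=-]
3: W B1 -> L1 miss  d=D]
4: W B0 -> L0 hit  d=D]
5: R B3 -> L1 miss wb->B1  d=-]
6: R B2 -> L0 miss wb->B0  d=-]
7: R B1 -> L1 miss  d=-]
8: W B0 -> L0 miss  d=D]
9: W B3 -> L1 miss  d=D]
10: R B0 -> L0 hit  d=D]

WB = [1, 0]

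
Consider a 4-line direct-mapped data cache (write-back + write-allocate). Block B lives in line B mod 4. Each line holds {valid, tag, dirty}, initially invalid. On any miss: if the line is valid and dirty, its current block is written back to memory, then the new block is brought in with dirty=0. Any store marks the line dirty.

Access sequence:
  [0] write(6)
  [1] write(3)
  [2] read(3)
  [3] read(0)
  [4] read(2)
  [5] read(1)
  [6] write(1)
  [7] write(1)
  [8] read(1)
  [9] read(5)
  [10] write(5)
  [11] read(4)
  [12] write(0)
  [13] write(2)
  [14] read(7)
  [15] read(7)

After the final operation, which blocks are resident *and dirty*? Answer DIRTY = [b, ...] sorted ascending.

0: W B6 -> L2 miss  d=D]
1: W B3 -> L3 miss  d=D]
2: R B3 -> L3 hit  d=D]
3: R B0 -> L0 miss  d=-]
4: R B2 -> L2 miss wb->B6  d=-]
5: R B1 -> L1 miss  d=-]
6: W B1 -> L1 hit  d=D]
7: W B1 -> L1 hit  d=D]
8: R B1 -> L1 hit  d=D]
9: R B5 -> L1 miss wb->B1  d=-]
10: W B5 -> L1 hit  d=D]
11: R B4 -> L0 miss  d=-]
12: W B0 -> L0 miss  d=D]
13: W B2 -> L2 hit  d=D]
14: R B7 -> L3 miss wb->B3  d=-]
15: R B7 -> L3 hit  d=-]

DIRTY = [0, 2, 5]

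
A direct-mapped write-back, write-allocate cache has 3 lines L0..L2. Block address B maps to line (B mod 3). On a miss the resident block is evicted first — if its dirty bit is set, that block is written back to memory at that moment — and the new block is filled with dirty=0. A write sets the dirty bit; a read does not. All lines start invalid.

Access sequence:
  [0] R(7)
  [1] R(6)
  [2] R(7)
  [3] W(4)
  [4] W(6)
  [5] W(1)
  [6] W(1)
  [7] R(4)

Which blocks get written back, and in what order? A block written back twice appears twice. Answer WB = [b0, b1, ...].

0: R B7 → L1 miss [-]
1: R B6 → L0 miss [-]
2: R B7 → L1 hit [-]
3: W B4 → L1 miss [D]
4: W B6 → L0 hit [D]
5: W B1 → L1 miss wb→B4 [D]
6: W B1 → L1 hit [D]
7: R B4 → L1 miss wb→B1 [-]

WB = [4, 1]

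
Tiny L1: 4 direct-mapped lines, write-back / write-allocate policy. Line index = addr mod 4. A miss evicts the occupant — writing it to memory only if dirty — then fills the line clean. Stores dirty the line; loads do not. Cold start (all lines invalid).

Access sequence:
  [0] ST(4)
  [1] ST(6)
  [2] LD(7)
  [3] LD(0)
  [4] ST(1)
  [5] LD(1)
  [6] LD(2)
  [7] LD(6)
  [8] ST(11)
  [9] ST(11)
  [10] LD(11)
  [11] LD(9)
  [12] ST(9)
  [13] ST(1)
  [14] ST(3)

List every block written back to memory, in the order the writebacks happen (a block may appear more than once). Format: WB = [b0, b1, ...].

WB = [4, 6, 1, 9, 11]

0: W B4 → L0 miss [D]
1: W B6 → L2 miss [D]
2: R B7 → L3 miss [-]
3: R B0 → L0 miss wb→B4 [-]
4: W B1 → L1 miss [D]
5: R B1 → L1 hit [D]
6: R B2 → L2 miss wb→B6 [-]
7: R B6 → L2 miss [-]
8: W B11 → L3 miss [D]
9: W B11 → L3 hit [D]
10: R B11 → L3 hit [D]
11: R B9 → L1 miss wb→B1 [-]
12: W B9 → L1 hit [D]
13: W B1 → L1 miss wb→B9 [D]
14: W B3 → L3 miss wb→B11 [D]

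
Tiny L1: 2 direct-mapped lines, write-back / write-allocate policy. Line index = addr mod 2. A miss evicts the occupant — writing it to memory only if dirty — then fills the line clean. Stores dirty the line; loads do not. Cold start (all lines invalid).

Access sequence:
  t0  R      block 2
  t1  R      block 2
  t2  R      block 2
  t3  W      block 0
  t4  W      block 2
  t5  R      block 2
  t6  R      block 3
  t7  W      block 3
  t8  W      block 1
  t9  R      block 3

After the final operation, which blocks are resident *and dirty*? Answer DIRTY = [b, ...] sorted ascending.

DIRTY = [2]

  0 | R B2 → L0 miss [-]
  1 | R B2 → L0 hit [-]
  2 | R B2 → L0 hit [-]
  3 | W B0 → L0 miss [D]
  4 | W B2 → L0 miss wb→B0 [D]
  5 | R B2 → L0 hit [D]
  6 | R B3 → L1 miss [-]
  7 | W B3 → L1 hit [D]
  8 | W B1 → L1 miss wb→B3 [D]
  9 | R B3 → L1 miss wb→B1 [-]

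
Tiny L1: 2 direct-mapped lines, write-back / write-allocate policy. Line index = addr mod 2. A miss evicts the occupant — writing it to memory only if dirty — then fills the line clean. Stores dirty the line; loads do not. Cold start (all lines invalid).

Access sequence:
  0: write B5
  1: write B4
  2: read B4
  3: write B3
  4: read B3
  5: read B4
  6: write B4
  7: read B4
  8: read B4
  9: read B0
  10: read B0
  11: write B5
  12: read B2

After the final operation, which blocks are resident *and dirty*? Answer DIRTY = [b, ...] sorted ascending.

  0 | W B5 → L1 miss [D]
  1 | W B4 → L0 miss [D]
  2 | R B4 → L0 hit [D]
  3 | W B3 → L1 miss wb→B5 [D]
  4 | R B3 → L1 hit [D]
  5 | R B4 → L0 hit [D]
  6 | W B4 → L0 hit [D]
  7 | R B4 → L0 hit [D]
  8 | R B4 → L0 hit [D]
  9 | R B0 → L0 miss wb→B4 [-]
  10 | R B0 → L0 hit [-]
  11 | W B5 → L1 miss wb→B3 [D]
  12 | R B2 → L0 miss [-]

DIRTY = [5]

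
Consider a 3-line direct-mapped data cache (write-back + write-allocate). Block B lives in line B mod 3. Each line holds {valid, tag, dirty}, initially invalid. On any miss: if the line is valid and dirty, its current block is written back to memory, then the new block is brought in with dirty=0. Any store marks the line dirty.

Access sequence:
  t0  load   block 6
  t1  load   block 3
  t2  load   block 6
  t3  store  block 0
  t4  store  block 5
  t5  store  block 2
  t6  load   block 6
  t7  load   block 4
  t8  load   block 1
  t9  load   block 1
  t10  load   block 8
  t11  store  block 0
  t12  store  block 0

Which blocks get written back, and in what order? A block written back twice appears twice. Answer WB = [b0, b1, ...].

WB = [5, 0, 2]

0: R B6 → L0 miss [-]
1: R B3 → L0 miss [-]
2: R B6 → L0 miss [-]
3: W B0 → L0 miss [D]
4: W B5 → L2 miss [D]
5: W B2 → L2 miss wb→B5 [D]
6: R B6 → L0 miss wb→B0 [-]
7: R B4 → L1 miss [-]
8: R B1 → L1 miss [-]
9: R B1 → L1 hit [-]
10: R B8 → L2 miss wb→B2 [-]
11: W B0 → L0 miss [D]
12: W B0 → L0 hit [D]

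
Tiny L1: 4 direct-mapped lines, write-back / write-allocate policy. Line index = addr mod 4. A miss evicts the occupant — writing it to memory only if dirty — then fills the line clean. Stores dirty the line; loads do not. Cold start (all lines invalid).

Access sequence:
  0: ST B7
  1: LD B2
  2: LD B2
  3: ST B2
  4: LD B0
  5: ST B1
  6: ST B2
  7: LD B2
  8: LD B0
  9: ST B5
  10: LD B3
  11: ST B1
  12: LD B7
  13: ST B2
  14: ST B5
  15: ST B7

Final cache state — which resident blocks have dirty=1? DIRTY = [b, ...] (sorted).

DIRTY = [2, 5, 7]

0: W B7 → L3 miss [D]
1: R B2 → L2 miss [-]
2: R B2 → L2 hit [-]
3: W B2 → L2 hit [D]
4: R B0 → L0 miss [-]
5: W B1 → L1 miss [D]
6: W B2 → L2 hit [D]
7: R B2 → L2 hit [D]
8: R B0 → L0 hit [-]
9: W B5 → L1 miss wb→B1 [D]
10: R B3 → L3 miss wb→B7 [-]
11: W B1 → L1 miss wb→B5 [D]
12: R B7 → L3 miss [-]
13: W B2 → L2 hit [D]
14: W B5 → L1 miss wb→B1 [D]
15: W B7 → L3 hit [D]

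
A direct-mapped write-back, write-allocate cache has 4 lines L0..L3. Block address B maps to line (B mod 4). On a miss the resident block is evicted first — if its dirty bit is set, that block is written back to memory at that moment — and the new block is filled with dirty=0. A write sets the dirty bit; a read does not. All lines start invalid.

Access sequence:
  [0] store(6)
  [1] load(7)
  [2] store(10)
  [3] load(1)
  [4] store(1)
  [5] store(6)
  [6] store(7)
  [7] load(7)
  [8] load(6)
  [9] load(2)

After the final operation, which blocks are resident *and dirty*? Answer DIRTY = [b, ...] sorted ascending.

  0 | W B6 → L2 miss [D]
  1 | R B7 → L3 miss [-]
  2 | W B10 → L2 miss wb→B6 [D]
  3 | R B1 → L1 miss [-]
  4 | W B1 → L1 hit [D]
  5 | W B6 → L2 miss wb→B10 [D]
  6 | W B7 → L3 hit [D]
  7 | R B7 → L3 hit [D]
  8 | R B6 → L2 hit [D]
  9 | R B2 → L2 miss wb→B6 [-]

DIRTY = [1, 7]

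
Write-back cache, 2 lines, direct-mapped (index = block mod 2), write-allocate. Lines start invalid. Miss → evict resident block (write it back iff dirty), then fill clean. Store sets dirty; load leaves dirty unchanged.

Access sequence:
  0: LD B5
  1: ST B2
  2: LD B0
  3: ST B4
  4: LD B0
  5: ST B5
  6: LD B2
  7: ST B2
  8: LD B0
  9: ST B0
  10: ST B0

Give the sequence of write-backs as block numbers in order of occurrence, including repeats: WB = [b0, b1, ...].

0: R B5 → L1 miss [-]
1: W B2 → L0 miss [D]
2: R B0 → L0 miss wb→B2 [-]
3: W B4 → L0 miss [D]
4: R B0 → L0 miss wb→B4 [-]
5: W B5 → L1 hit [D]
6: R B2 → L0 miss [-]
7: W B2 → L0 hit [D]
8: R B0 → L0 miss wb→B2 [-]
9: W B0 → L0 hit [D]
10: W B0 → L0 hit [D]

WB = [2, 4, 2]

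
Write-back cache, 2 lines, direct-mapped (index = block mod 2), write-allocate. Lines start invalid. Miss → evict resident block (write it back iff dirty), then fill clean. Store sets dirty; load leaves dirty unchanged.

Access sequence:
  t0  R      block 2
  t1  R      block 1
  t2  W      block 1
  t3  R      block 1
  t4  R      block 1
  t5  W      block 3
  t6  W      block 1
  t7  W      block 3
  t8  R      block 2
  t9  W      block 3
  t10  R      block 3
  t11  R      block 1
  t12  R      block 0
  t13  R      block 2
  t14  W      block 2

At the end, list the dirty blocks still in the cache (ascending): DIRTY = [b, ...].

DIRTY = [2]

0: R B2 -> L0 miss  d=-]
1: R B1 -> L1 miss  d=-]
2: W B1 -> L1 hit  d=D]
3: R B1 -> L1 hit  d=D]
4: R B1 -> L1 hit  d=D]
5: W B3 -> L1 miss wb->B1  d=D]
6: W B1 -> L1 miss wb->B3  d=D]
7: W B3 -> L1 miss wb->B1  d=D]
8: R B2 -> L0 hit  d=-]
9: W B3 -> L1 hit  d=D]
10: R B3 -> L1 hit  d=D]
11: R B1 -> L1 miss wb->B3  d=-]
12: R B0 -> L0 miss  d=-]
13: R B2 -> L0 miss  d=-]
14: W B2 -> L0 hit  d=D]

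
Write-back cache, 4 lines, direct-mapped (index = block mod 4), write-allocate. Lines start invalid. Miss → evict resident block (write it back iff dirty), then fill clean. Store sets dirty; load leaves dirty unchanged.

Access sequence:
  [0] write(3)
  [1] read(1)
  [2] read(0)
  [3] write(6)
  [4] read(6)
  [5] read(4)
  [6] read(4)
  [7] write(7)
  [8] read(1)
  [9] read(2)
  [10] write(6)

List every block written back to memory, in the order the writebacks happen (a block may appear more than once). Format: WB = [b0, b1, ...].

0: W B3 -> L3 miss  d=D]
1: R B1 -> L1 miss  d=-]
2: R B0 -> L0 miss  d=-]
3: W B6 -> L2 miss  d=D]
4: R B6 -> L2 hit  d=D]
5: R B4 -> L0 miss  d=-]
6: R B4 -> L0 hit  d=-]
7: W B7 -> L3 miss wb->B3  d=D]
8: R B1 -> L1 hit  d=-]
9: R B2 -> L2 miss wb->B6  d=-]
10: W B6 -> L2 miss  d=D]

WB = [3, 6]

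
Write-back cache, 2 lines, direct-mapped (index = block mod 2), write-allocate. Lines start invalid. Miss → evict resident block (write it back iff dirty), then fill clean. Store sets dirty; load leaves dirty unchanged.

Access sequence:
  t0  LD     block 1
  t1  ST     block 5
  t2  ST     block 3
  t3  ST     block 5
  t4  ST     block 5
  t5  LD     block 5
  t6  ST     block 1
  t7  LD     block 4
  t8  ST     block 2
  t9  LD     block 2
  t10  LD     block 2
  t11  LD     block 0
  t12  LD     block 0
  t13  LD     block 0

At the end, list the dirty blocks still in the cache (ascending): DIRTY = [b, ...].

DIRTY = [1]

  0 | R B1 → L1 miss [-]
  1 | W B5 → L1 miss [D]
  2 | W B3 → L1 miss wb→B5 [D]
  3 | W B5 → L1 miss wb→B3 [D]
  4 | W B5 → L1 hit [D]
  5 | R B5 → L1 hit [D]
  6 | W B1 → L1 miss wb→B5 [D]
  7 | R B4 → L0 miss [-]
  8 | W B2 → L0 miss [D]
  9 | R B2 → L0 hit [D]
  10 | R B2 → L0 hit [D]
  11 | R B0 → L0 miss wb→B2 [-]
  12 | R B0 → L0 hit [-]
  13 | R B0 → L0 hit [-]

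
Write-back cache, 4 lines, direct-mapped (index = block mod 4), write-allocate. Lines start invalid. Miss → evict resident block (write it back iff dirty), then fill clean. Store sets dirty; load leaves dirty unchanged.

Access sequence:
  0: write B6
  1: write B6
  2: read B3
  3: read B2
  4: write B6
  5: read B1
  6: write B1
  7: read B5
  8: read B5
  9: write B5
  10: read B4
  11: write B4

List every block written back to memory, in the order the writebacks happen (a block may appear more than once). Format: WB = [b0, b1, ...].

WB = [6, 1]

  0 | W B6 → L2 miss [D]
  1 | W B6 → L2 hit [D]
  2 | R B3 → L3 miss [-]
  3 | R B2 → L2 miss wb→B6 [-]
  4 | W B6 → L2 miss [D]
  5 | R B1 → L1 miss [-]
  6 | W B1 → L1 hit [D]
  7 | R B5 → L1 miss wb→B1 [-]
  8 | R B5 → L1 hit [-]
  9 | W B5 → L1 hit [D]
  10 | R B4 → L0 miss [-]
  11 | W B4 → L0 hit [D]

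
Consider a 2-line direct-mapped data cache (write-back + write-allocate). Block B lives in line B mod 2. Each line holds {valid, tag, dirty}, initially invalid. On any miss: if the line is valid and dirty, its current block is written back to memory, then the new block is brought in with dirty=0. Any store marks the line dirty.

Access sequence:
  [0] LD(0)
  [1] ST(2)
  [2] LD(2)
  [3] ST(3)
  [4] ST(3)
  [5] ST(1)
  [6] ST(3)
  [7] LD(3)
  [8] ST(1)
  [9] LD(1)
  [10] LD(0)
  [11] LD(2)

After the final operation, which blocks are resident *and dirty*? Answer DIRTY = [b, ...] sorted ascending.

0: R B0 -> L0 miss  d=-]
1: W B2 -> L0 miss  d=D]
2: R B2 -> L0 hit  d=D]
3: W B3 -> L1 miss  d=D]
4: W B3 -> L1 hit  d=D]
5: W B1 -> L1 miss wb->B3  d=D]
6: W B3 -> L1 miss wb->B1  d=D]
7: R B3 -> L1 hit  d=D]
8: W B1 -> L1 miss wb->B3  d=D]
9: R B1 -> L1 hit  d=D]
10: R B0 -> L0 miss wb->B2  d=-]
11: R B2 -> L0 miss  d=-]

DIRTY = [1]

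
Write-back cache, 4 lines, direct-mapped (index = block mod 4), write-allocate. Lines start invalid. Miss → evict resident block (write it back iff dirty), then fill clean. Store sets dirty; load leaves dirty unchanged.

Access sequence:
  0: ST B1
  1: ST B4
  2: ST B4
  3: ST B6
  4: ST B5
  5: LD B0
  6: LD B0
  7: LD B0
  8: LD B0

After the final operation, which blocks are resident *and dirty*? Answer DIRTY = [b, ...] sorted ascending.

DIRTY = [5, 6]

0: W B1 → L1 miss [D]
1: W B4 → L0 miss [D]
2: W B4 → L0 hit [D]
3: W B6 → L2 miss [D]
4: W B5 → L1 miss wb→B1 [D]
5: R B0 → L0 miss wb→B4 [-]
6: R B0 → L0 hit [-]
7: R B0 → L0 hit [-]
8: R B0 → L0 hit [-]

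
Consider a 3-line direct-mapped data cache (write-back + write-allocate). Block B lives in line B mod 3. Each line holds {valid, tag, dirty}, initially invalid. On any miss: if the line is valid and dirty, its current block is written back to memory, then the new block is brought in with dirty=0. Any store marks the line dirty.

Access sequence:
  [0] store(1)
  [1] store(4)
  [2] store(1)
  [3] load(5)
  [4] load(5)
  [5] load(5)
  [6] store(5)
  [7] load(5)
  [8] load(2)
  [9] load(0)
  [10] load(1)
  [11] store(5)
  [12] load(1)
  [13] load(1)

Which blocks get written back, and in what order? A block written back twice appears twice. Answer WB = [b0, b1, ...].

WB = [1, 4, 5]

0: W B1 → L1 miss [D]
1: W B4 → L1 miss wb→B1 [D]
2: W B1 → L1 miss wb→B4 [D]
3: R B5 → L2 miss [-]
4: R B5 → L2 hit [-]
5: R B5 → L2 hit [-]
6: W B5 → L2 hit [D]
7: R B5 → L2 hit [D]
8: R B2 → L2 miss wb→B5 [-]
9: R B0 → L0 miss [-]
10: R B1 → L1 hit [D]
11: W B5 → L2 miss [D]
12: R B1 → L1 hit [D]
13: R B1 → L1 hit [D]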